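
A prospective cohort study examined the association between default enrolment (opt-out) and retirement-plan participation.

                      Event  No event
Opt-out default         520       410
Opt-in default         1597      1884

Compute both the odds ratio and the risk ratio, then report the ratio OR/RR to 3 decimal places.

1.228

Cells: a = 520, b = 410, c = 1597, d = 1884.
OR = (520·1884)/(410·1597) = 979680/654770 = 1.49622
Risk in exposed = 520/930 = 0.55914; risk in unexposed = 1597/3481 = 0.45878; RR = 1.21876
OR/RR = 1.49622 / 1.21876 = 1.22765
The outcome is not rare, so the OR lies further from 1 than the RR.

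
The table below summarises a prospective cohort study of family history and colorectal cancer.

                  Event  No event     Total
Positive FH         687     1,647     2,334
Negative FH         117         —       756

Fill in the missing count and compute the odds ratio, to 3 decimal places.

The missing cell is in the unexposed row: 756 − 117 = 639.
So a = 687, b = 1647, c = 117, d = 639.
OR = (a·d)/(b·c) = (687 × 639) / (1647 × 117) = 438993 / 192699 = 2.27813

2.278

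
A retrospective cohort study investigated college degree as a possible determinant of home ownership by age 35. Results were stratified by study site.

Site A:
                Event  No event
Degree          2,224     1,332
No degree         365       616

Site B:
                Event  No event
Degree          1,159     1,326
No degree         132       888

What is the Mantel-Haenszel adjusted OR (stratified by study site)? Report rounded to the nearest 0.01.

3.79

OR_MH = Σ(aᵢdᵢ/nᵢ) / Σ(bᵢcᵢ/nᵢ), where nᵢ is the stratum total.
Stratum 1 (Site A): n = 4537; a·d/n = 2224·616/4537 = 301.9581; b·c/n = 1332·365/4537 = 107.1589
Stratum 2 (Site B): n = 3505; a·d/n = 1159·888/3505 = 293.6354; b·c/n = 1326·132/3505 = 49.9378
OR_MH = (301.9581 + 293.6354) / (107.1589 + 49.9378) = 595.5935 / 157.0967 = 3.79125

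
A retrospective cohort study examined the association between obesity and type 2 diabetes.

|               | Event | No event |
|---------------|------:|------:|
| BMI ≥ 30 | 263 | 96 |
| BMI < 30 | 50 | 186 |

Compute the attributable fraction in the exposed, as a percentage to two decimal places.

Cells: a = 263, b = 96, c = 50, d = 186.
Risk in exposed = 263/359 = 0.73259; risk in unexposed = 50/236 = 0.21186.
RR = 0.73259/0.21186 = 3.45783
AR% = (RR − 1)/RR × 100 = (3.45783 − 1)/3.45783 × 100 = 71.0801%

71.08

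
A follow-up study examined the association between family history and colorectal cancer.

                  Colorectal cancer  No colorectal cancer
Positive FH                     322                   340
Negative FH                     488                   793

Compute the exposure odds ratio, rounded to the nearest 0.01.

1.54

Cells: a = 322, b = 340, c = 488, d = 793.
OR = (a·d)/(b·c) = (322 × 793) / (340 × 488) = 255346 / 165920 = 1.53897
The odds of colorectal cancer are about 1.54 times as high in the positive fh group.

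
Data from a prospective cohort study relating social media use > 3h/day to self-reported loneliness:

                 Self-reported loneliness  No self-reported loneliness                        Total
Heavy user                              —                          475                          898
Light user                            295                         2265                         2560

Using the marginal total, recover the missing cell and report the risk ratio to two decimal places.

4.09

The missing cell is in the exposed row: 898 − 475 = 423.
So a = 423, b = 475, c = 295, d = 2265.
RR = [a/(a+b)] / [c/(c+d)] = (423/898) / (295/2560) = 0.47105/0.11523 = 4.08773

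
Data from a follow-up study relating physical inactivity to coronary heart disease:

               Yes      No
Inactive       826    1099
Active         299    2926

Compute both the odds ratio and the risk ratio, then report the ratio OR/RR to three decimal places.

1.589

Cells: a = 826, b = 1099, c = 299, d = 2926.
OR = (826·2926)/(1099·299) = 2416876/328601 = 7.35505
Risk in exposed = 826/1925 = 0.42909; risk in unexposed = 299/3225 = 0.09271; RR = 4.62815
OR/RR = 7.35505 / 4.62815 = 1.58920
The outcome is not rare, so the OR lies further from 1 than the RR.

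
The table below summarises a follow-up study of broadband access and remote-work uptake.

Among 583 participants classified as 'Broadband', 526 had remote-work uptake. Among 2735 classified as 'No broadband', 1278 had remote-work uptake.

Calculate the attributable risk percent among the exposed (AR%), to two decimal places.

48.21

From the description: a = 526, b = 57, c = 1278, d = 1457.
Risk in exposed = 526/583 = 0.90223; risk in unexposed = 1278/2735 = 0.46728.
RR = 0.90223/0.46728 = 1.93083
AR% = (RR − 1)/RR × 100 = (1.93083 − 1)/1.93083 × 100 = 48.2088%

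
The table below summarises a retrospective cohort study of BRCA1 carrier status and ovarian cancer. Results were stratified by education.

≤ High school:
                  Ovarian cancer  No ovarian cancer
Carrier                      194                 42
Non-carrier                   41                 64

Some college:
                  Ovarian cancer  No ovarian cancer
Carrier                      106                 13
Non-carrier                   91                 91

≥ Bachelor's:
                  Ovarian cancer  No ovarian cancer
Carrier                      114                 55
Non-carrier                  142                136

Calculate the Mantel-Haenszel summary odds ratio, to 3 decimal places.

3.899

OR_MH = Σ(aᵢdᵢ/nᵢ) / Σ(bᵢcᵢ/nᵢ), where nᵢ is the stratum total.
Stratum 1 (≤ High school): n = 341; a·d/n = 194·64/341 = 36.4106; b·c/n = 42·41/341 = 5.0499
Stratum 2 (Some college): n = 301; a·d/n = 106·91/301 = 32.0465; b·c/n = 13·91/301 = 3.9302
Stratum 3 (≥ Bachelor's): n = 447; a·d/n = 114·136/447 = 34.6846; b·c/n = 55·142/447 = 17.4720
OR_MH = (36.4106 + 32.0465 + 34.6846) / (5.0499 + 3.9302 + 17.4720) = 103.1416 / 26.4521 = 3.89918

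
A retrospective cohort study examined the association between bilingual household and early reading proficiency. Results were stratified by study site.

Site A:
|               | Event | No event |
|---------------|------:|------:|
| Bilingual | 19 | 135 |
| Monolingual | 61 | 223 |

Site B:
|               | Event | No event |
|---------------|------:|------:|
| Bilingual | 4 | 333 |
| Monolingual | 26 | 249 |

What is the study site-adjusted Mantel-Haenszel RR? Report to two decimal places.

0.39

RR_MH = Σ(aᵢ·n₀ᵢ/nᵢ) / Σ(cᵢ·n₁ᵢ/nᵢ), with n₁ᵢ = aᵢ+bᵢ (exposed), n₀ᵢ = cᵢ+dᵢ (unexposed), nᵢ = n₁ᵢ+n₀ᵢ.
Stratum 1 (Site A): n₁ = 154, n₀ = 284, n = 438; a·n₀/n = 19·284/438 = 12.3196; c·n₁/n = 61·154/438 = 21.4475
Stratum 2 (Site B): n₁ = 337, n₀ = 275, n = 612; a·n₀/n = 4·275/612 = 1.7974; c·n₁/n = 26·337/612 = 14.3170
RR_MH = (12.3196 + 1.7974) / (21.4475 + 14.3170) = 14.1170 / 35.7645 = 0.39472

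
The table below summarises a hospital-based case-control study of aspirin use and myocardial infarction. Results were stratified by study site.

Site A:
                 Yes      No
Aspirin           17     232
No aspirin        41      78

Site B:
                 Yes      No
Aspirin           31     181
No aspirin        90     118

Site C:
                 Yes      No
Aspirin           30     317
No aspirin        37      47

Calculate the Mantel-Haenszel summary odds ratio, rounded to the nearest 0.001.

0.170

OR_MH = Σ(aᵢdᵢ/nᵢ) / Σ(bᵢcᵢ/nᵢ), where nᵢ is the stratum total.
Stratum 1 (Site A): n = 368; a·d/n = 17·78/368 = 3.6033; b·c/n = 232·41/368 = 25.8478
Stratum 2 (Site B): n = 420; a·d/n = 31·118/420 = 8.7095; b·c/n = 181·90/420 = 38.7857
Stratum 3 (Site C): n = 431; a·d/n = 30·47/431 = 3.2715; b·c/n = 317·37/431 = 27.2135
OR_MH = (3.6033 + 8.7095 + 3.2715) / (25.8478 + 38.7857 + 27.2135) = 15.5842 / 91.8470 = 0.16968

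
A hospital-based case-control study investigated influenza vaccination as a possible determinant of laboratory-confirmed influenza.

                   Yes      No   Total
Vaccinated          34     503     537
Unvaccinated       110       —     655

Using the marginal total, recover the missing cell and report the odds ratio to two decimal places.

The missing cell is in the unexposed row: 655 − 110 = 545.
So a = 34, b = 503, c = 110, d = 545.
OR = (a·d)/(b·c) = (34 × 545) / (503 × 110) = 18530 / 55330 = 0.33490

0.33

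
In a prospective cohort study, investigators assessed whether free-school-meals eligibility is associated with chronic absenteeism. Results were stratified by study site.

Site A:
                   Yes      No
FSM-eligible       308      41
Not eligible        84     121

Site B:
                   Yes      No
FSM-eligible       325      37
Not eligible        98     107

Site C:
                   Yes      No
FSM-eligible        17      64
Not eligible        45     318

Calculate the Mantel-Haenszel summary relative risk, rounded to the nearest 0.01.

RR_MH = Σ(aᵢ·n₀ᵢ/nᵢ) / Σ(cᵢ·n₁ᵢ/nᵢ), with n₁ᵢ = aᵢ+bᵢ (exposed), n₀ᵢ = cᵢ+dᵢ (unexposed), nᵢ = n₁ᵢ+n₀ᵢ.
Stratum 1 (Site A): n₁ = 349, n₀ = 205, n = 554; a·n₀/n = 308·205/554 = 113.9711; c·n₁/n = 84·349/554 = 52.9170
Stratum 2 (Site B): n₁ = 362, n₀ = 205, n = 567; a·n₀/n = 325·205/567 = 117.5044; c·n₁/n = 98·362/567 = 62.5679
Stratum 3 (Site C): n₁ = 81, n₀ = 363, n = 444; a·n₀/n = 17·363/444 = 13.8986; c·n₁/n = 45·81/444 = 8.2095
RR_MH = (113.9711 + 117.5044 + 13.8986) / (52.9170 + 62.5679 + 8.2095) = 245.3742 / 123.6943 = 1.98371

1.98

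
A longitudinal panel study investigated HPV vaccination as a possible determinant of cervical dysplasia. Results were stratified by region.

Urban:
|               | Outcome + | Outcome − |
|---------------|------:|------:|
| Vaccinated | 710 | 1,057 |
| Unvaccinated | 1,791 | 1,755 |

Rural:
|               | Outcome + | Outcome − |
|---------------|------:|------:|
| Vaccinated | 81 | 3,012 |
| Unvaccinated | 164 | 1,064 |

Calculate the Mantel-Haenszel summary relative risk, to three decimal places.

RR_MH = Σ(aᵢ·n₀ᵢ/nᵢ) / Σ(cᵢ·n₁ᵢ/nᵢ), with n₁ᵢ = aᵢ+bᵢ (exposed), n₀ᵢ = cᵢ+dᵢ (unexposed), nᵢ = n₁ᵢ+n₀ᵢ.
Stratum 1 (Urban): n₁ = 1767, n₀ = 3546, n = 5313; a·n₀/n = 710·3546/5313 = 473.8679; c·n₁/n = 1791·1767/5313 = 595.6516
Stratum 2 (Rural): n₁ = 3093, n₀ = 1228, n = 4321; a·n₀/n = 81·1228/4321 = 23.0197; c·n₁/n = 164·3093/4321 = 117.3923
RR_MH = (473.8679 + 23.0197) / (595.6516 + 117.3923) = 496.8875 / 713.0439 = 0.69685

0.697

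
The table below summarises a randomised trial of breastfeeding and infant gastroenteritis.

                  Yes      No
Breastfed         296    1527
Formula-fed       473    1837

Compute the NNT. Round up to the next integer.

Risk in treated group = 296/1823 = 0.16237; risk in control = 473/2310 = 0.20476.
Absolute risk reduction = 0.20476 − 0.16237 = 0.04239
NNT = 1 / ARR = 1 / 0.04239 = 23.589 → round up → 24

24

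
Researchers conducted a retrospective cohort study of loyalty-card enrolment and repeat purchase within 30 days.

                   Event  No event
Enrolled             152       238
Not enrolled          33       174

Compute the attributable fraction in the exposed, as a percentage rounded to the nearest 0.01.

Cells: a = 152, b = 238, c = 33, d = 174.
Risk in exposed = 152/390 = 0.38974; risk in unexposed = 33/207 = 0.15942.
RR = 0.38974/0.15942 = 2.44476
AR% = (RR − 1)/RR × 100 = (2.44476 − 1)/2.44476 × 100 = 59.0961%

59.10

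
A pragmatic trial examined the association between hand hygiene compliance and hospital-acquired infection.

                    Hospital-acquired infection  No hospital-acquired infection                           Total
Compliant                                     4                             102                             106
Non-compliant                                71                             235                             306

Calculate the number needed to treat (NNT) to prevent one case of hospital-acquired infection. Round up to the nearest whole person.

Risk in treated group = 4/106 = 0.03774; risk in control = 71/306 = 0.23203.
Absolute risk reduction = 0.23203 − 0.03774 = 0.19429
NNT = 1 / ARR = 1 / 0.19429 = 5.147 → round up → 6

6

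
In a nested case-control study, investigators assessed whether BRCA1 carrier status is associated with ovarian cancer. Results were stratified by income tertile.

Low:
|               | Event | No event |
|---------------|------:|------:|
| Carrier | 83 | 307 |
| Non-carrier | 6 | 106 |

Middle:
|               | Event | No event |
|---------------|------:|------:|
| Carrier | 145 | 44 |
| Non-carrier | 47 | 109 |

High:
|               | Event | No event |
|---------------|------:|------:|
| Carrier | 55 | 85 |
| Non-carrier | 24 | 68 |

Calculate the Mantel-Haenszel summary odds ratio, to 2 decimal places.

4.31

OR_MH = Σ(aᵢdᵢ/nᵢ) / Σ(bᵢcᵢ/nᵢ), where nᵢ is the stratum total.
Stratum 1 (Low): n = 502; a·d/n = 83·106/502 = 17.5259; b·c/n = 307·6/502 = 3.6693
Stratum 2 (Middle): n = 345; a·d/n = 145·109/345 = 45.8116; b·c/n = 44·47/345 = 5.9942
Stratum 3 (High): n = 232; a·d/n = 55·68/232 = 16.1207; b·c/n = 85·24/232 = 8.7931
OR_MH = (17.5259 + 45.8116 + 16.1207) / (3.6693 + 5.9942 + 8.7931) = 79.4582 / 18.4566 = 4.30513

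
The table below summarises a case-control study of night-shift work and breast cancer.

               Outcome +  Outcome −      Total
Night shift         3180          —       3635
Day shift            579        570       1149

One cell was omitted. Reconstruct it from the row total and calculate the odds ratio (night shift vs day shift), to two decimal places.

The missing cell is in the exposed row: 3635 − 3180 = 455.
So a = 3180, b = 455, c = 579, d = 570.
OR = (a·d)/(b·c) = (3180 × 570) / (455 × 579) = 1812600 / 263445 = 6.88037

6.88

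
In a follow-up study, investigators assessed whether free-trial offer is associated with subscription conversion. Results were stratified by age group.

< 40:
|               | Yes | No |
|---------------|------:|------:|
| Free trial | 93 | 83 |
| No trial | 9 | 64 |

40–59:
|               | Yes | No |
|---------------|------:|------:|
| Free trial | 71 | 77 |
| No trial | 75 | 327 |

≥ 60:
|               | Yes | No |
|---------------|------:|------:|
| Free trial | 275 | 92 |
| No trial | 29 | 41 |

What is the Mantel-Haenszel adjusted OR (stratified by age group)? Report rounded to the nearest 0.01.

4.69

OR_MH = Σ(aᵢdᵢ/nᵢ) / Σ(bᵢcᵢ/nᵢ), where nᵢ is the stratum total.
Stratum 1 (< 40): n = 249; a·d/n = 93·64/249 = 23.9036; b·c/n = 83·9/249 = 3.0000
Stratum 2 (40–59): n = 550; a·d/n = 71·327/550 = 42.2127; b·c/n = 77·75/550 = 10.5000
Stratum 3 (≥ 60): n = 437; a·d/n = 275·41/437 = 25.8009; b·c/n = 92·29/437 = 6.1053
OR_MH = (23.9036 + 42.2127 + 25.8009) / (3.0000 + 10.5000 + 6.1053) = 91.9173 / 19.6053 = 4.68840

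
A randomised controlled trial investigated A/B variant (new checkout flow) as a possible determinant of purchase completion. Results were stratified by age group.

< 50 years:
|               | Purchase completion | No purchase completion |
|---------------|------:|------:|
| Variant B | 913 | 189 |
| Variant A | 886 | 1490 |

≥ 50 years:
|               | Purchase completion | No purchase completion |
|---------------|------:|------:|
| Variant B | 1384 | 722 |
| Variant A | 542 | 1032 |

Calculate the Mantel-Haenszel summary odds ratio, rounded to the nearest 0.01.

OR_MH = Σ(aᵢdᵢ/nᵢ) / Σ(bᵢcᵢ/nᵢ), where nᵢ is the stratum total.
Stratum 1 (< 50 years): n = 3478; a·d/n = 913·1490/3478 = 391.1357; b·c/n = 189·886/3478 = 48.1466
Stratum 2 (≥ 50 years): n = 3680; a·d/n = 1384·1032/3680 = 388.1217; b·c/n = 722·542/3680 = 106.3380
OR_MH = (391.1357 + 388.1217) / (48.1466 + 106.3380) = 779.2574 / 154.4847 = 5.04424

5.04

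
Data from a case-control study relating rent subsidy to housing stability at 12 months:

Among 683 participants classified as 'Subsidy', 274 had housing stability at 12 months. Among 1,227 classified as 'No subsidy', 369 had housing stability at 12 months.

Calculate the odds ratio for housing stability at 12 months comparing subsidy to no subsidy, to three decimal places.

1.558

From the description: a = 274, b = 409, c = 369, d = 858.
OR = (a·d)/(b·c) = (274 × 858) / (409 × 369) = 235092 / 150921 = 1.55772
The odds of housing stability at 12 months are about 1.56 times as high in the subsidy group.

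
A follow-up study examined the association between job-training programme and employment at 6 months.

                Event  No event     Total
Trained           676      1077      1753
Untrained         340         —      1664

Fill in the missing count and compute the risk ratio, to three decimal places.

The missing cell is in the unexposed row: 1664 − 340 = 1324.
So a = 676, b = 1077, c = 340, d = 1324.
RR = [a/(a+b)] / [c/(c+d)] = (676/1753) / (340/1664) = 0.38562/0.20433 = 1.88729

1.887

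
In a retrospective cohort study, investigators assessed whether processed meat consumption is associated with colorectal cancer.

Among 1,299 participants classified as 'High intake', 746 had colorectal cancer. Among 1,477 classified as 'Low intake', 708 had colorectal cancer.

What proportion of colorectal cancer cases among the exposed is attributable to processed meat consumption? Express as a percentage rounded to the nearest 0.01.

From the description: a = 746, b = 553, c = 708, d = 769.
Risk in exposed = 746/1299 = 0.57429; risk in unexposed = 708/1477 = 0.47935.
RR = 0.57429/0.47935 = 1.19806
AR% = (RR − 1)/RR × 100 = (1.19806 − 1)/1.19806 × 100 = 16.5314%

16.53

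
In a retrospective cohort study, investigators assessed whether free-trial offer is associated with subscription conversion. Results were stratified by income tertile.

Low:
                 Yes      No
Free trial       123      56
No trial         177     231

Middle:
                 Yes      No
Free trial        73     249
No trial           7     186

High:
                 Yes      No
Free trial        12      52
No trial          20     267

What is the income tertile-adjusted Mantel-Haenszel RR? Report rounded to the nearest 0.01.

RR_MH = Σ(aᵢ·n₀ᵢ/nᵢ) / Σ(cᵢ·n₁ᵢ/nᵢ), with n₁ᵢ = aᵢ+bᵢ (exposed), n₀ᵢ = cᵢ+dᵢ (unexposed), nᵢ = n₁ᵢ+n₀ᵢ.
Stratum 1 (Low): n₁ = 179, n₀ = 408, n = 587; a·n₀/n = 123·408/587 = 85.4923; c·n₁/n = 177·179/587 = 53.9744
Stratum 2 (Middle): n₁ = 322, n₀ = 193, n = 515; a·n₀/n = 73·193/515 = 27.3573; c·n₁/n = 7·322/515 = 4.3767
Stratum 3 (High): n₁ = 64, n₀ = 287, n = 351; a·n₀/n = 12·287/351 = 9.8120; c·n₁/n = 20·64/351 = 3.6467
RR_MH = (85.4923 + 27.3573 + 9.8120) / (53.9744 + 4.3767 + 3.6467) = 122.6616 / 61.9979 = 1.97848

1.98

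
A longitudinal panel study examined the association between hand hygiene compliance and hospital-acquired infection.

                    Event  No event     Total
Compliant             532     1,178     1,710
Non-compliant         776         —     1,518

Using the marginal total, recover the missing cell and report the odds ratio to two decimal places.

0.43

The missing cell is in the unexposed row: 1518 − 776 = 742.
So a = 532, b = 1178, c = 776, d = 742.
OR = (a·d)/(b·c) = (532 × 742) / (1178 × 776) = 394744 / 914128 = 0.43183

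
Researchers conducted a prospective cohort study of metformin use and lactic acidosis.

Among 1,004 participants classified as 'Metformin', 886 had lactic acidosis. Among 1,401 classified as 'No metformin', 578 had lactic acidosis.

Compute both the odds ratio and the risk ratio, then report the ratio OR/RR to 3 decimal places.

From the description: a = 886, b = 118, c = 578, d = 823.
OR = (886·823)/(118·578) = 729178/68204 = 10.69113
Risk in exposed = 886/1004 = 0.88247; risk in unexposed = 578/1401 = 0.41256; RR = 2.13900
OR/RR = 10.69113 / 2.13900 = 4.99820
The outcome is not rare, so the OR lies further from 1 than the RR.

4.998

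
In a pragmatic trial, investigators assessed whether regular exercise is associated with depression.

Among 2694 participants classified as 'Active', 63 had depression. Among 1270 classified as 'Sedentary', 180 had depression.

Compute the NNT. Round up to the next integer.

Risk in treated group = 63/2694 = 0.02339; risk in control = 180/1270 = 0.14173.
Absolute risk reduction = 0.14173 − 0.02339 = 0.11835
NNT = 1 / ARR = 1 / 0.11835 = 8.450 → round up → 9

9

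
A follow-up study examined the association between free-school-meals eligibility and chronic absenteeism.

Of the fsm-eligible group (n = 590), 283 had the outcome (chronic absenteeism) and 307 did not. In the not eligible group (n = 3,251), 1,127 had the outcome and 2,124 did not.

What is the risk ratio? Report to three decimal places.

From the description: a = 283, b = 307, c = 1127, d = 2124.
Risk in exposed = 283/590 = 0.47966; risk in unexposed = 1127/3251 = 0.34666.
RR = 0.47966 / 0.34666 = 1.38365
The risk among the exposed is 1.38 times that among the unexposed.

1.384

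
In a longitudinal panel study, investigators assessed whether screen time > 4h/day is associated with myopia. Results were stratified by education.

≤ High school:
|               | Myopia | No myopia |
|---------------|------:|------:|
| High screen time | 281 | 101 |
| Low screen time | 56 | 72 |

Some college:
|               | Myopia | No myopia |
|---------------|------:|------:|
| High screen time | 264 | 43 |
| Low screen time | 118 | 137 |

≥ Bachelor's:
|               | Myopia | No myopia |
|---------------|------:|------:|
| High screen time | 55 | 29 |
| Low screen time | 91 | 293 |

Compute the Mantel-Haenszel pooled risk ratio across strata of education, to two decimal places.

1.92

RR_MH = Σ(aᵢ·n₀ᵢ/nᵢ) / Σ(cᵢ·n₁ᵢ/nᵢ), with n₁ᵢ = aᵢ+bᵢ (exposed), n₀ᵢ = cᵢ+dᵢ (unexposed), nᵢ = n₁ᵢ+n₀ᵢ.
Stratum 1 (≤ High school): n₁ = 382, n₀ = 128, n = 510; a·n₀/n = 281·128/510 = 70.5255; c·n₁/n = 56·382/510 = 41.9451
Stratum 2 (Some college): n₁ = 307, n₀ = 255, n = 562; a·n₀/n = 264·255/562 = 119.7865; c·n₁/n = 118·307/562 = 64.4591
Stratum 3 (≥ Bachelor's): n₁ = 84, n₀ = 384, n = 468; a·n₀/n = 55·384/468 = 45.1282; c·n₁/n = 91·84/468 = 16.3333
RR_MH = (70.5255 + 119.7865 + 45.1282) / (41.9451 + 64.4591 + 16.3333) = 235.4402 / 122.7375 = 1.91824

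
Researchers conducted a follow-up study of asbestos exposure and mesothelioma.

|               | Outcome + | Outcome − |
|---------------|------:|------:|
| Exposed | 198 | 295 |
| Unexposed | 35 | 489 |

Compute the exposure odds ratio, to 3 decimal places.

9.377

Cells: a = 198, b = 295, c = 35, d = 489.
OR = (a·d)/(b·c) = (198 × 489) / (295 × 35) = 96822 / 10325 = 9.37743
The odds of mesothelioma are about 9.38 times as high in the exposed group.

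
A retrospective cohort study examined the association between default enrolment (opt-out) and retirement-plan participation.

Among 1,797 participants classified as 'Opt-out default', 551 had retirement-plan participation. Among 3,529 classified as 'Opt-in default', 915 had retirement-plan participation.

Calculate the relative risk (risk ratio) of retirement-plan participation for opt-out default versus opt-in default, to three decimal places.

From the description: a = 551, b = 1246, c = 915, d = 2614.
Risk in exposed = 551/1797 = 0.30662; risk in unexposed = 915/3529 = 0.25928.
RR = 0.30662 / 0.25928 = 1.18259
The risk among the exposed is 1.18 times that among the unexposed.

1.183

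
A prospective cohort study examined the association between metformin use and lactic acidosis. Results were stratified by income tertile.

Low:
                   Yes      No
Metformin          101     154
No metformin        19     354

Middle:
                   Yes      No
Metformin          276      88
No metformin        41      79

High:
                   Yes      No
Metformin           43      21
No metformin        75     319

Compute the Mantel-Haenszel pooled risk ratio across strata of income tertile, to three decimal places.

3.374

RR_MH = Σ(aᵢ·n₀ᵢ/nᵢ) / Σ(cᵢ·n₁ᵢ/nᵢ), with n₁ᵢ = aᵢ+bᵢ (exposed), n₀ᵢ = cᵢ+dᵢ (unexposed), nᵢ = n₁ᵢ+n₀ᵢ.
Stratum 1 (Low): n₁ = 255, n₀ = 373, n = 628; a·n₀/n = 101·373/628 = 59.9889; c·n₁/n = 19·255/628 = 7.7150
Stratum 2 (Middle): n₁ = 364, n₀ = 120, n = 484; a·n₀/n = 276·120/484 = 68.4298; c·n₁/n = 41·364/484 = 30.8347
Stratum 3 (High): n₁ = 64, n₀ = 394, n = 458; a·n₀/n = 43·394/458 = 36.9913; c·n₁/n = 75·64/458 = 10.4803
RR_MH = (59.9889 + 68.4298 + 36.9913) / (7.7150 + 30.8347 + 10.4803) = 165.4099 / 49.0300 = 3.37364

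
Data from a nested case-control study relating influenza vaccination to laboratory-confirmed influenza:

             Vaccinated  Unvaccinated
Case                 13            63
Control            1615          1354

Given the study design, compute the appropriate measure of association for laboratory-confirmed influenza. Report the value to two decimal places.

Reading the table with exposure as columns: a = 13 (Vaccinated, case), b = 1615 (Vaccinated, non-case), c = 63 (Unvaccinated, case), d = 1354.
This is a nested case-control study: participants were sampled on outcome status, so risks in the source population cannot be estimated directly — relative risk is not valid here. The odds ratio is the appropriate measure.
OR = (a·d)/(b·c) = (13 × 1354) / (1615 × 63) = 17602 / 101745 = 0.17300

0.17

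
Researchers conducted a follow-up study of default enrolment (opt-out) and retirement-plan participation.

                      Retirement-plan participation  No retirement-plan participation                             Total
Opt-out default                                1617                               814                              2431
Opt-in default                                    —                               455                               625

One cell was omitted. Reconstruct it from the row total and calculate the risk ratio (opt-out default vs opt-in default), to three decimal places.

The missing cell is in the unexposed row: 625 − 455 = 170.
So a = 1617, b = 814, c = 170, d = 455.
RR = [a/(a+b)] / [c/(c+d)] = (1617/2431) / (170/625) = 0.66516/0.27200 = 2.44544

2.445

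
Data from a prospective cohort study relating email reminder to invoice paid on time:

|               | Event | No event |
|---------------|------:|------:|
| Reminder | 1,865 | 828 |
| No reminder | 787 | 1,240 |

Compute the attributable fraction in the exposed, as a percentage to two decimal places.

Cells: a = 1865, b = 828, c = 787, d = 1240.
Risk in exposed = 1865/2693 = 0.69254; risk in unexposed = 787/2027 = 0.38826.
RR = 0.69254/0.38826 = 1.78370
AR% = (RR − 1)/RR × 100 = (1.78370 − 1)/1.78370 × 100 = 43.9367%

43.94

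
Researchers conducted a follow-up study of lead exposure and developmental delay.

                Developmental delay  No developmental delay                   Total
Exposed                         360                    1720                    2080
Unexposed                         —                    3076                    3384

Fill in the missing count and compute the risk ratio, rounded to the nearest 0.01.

The missing cell is in the unexposed row: 3384 − 3076 = 308.
So a = 360, b = 1720, c = 308, d = 3076.
RR = [a/(a+b)] / [c/(c+d)] = (360/2080) / (308/3384) = 0.17308/0.09102 = 1.90160

1.90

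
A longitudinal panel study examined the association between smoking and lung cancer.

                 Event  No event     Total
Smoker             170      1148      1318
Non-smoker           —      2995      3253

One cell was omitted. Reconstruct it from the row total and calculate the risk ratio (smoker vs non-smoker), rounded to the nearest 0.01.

The missing cell is in the unexposed row: 3253 − 2995 = 258.
So a = 170, b = 1148, c = 258, d = 2995.
RR = [a/(a+b)] / [c/(c+d)] = (170/1318) / (258/3253) = 0.12898/0.07931 = 1.62629

1.63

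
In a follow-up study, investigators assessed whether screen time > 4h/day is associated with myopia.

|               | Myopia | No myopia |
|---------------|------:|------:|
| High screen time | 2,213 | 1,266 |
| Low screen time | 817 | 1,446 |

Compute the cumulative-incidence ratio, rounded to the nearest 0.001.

1.762

Cells: a = 2213, b = 1266, c = 817, d = 1446.
Risk in exposed = 2213/3479 = 0.63610; risk in unexposed = 817/2263 = 0.36103.
RR = 0.63610 / 0.36103 = 1.76193
The risk among the exposed is 1.76 times that among the unexposed.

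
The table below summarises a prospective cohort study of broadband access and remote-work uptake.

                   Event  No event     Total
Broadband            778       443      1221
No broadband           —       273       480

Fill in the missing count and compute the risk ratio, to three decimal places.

The missing cell is in the unexposed row: 480 − 273 = 207.
So a = 778, b = 443, c = 207, d = 273.
RR = [a/(a+b)] / [c/(c+d)] = (778/1221) / (207/480) = 0.63718/0.43125 = 1.47752

1.478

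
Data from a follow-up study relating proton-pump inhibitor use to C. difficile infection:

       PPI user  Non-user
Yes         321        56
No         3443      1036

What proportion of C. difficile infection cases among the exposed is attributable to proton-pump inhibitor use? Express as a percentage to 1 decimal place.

39.9

Reading the table with exposure as columns: a = 321 (PPI user, case), b = 3443 (PPI user, non-case), c = 56 (Non-user, case), d = 1036.
Risk in exposed = 321/3764 = 0.08528; risk in unexposed = 56/1092 = 0.05128.
RR = 0.08528/0.05128 = 1.66299
AR% = (RR − 1)/RR × 100 = (1.66299 − 1)/1.66299 × 100 = 39.8674%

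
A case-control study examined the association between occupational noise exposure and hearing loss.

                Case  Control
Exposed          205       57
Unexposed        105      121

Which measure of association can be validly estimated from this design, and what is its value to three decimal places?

4.145

Cells: a = 205, b = 57, c = 105, d = 121.
This is a case-control study: participants were sampled on outcome status, so risks in the source population cannot be estimated directly — relative risk is not valid here. The odds ratio is the appropriate measure.
OR = (a·d)/(b·c) = (205 × 121) / (57 × 105) = 24805 / 5985 = 4.14453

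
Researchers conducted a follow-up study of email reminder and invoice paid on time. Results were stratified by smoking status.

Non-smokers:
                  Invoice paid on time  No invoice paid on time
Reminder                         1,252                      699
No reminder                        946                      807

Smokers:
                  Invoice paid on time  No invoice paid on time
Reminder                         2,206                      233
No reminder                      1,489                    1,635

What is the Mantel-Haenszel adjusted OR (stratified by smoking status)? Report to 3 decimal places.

OR_MH = Σ(aᵢdᵢ/nᵢ) / Σ(bᵢcᵢ/nᵢ), where nᵢ is the stratum total.
Stratum 1 (Non-smokers): n = 3704; a·d/n = 1252·807/3704 = 272.7765; b·c/n = 699·946/3704 = 178.5243
Stratum 2 (Smokers): n = 5563; a·d/n = 2206·1635/5563 = 648.3570; b·c/n = 233·1489/5563 = 62.3651
OR_MH = (272.7765 + 648.3570) / (178.5243 + 62.3651) = 921.1335 / 240.8894 = 3.82389

3.824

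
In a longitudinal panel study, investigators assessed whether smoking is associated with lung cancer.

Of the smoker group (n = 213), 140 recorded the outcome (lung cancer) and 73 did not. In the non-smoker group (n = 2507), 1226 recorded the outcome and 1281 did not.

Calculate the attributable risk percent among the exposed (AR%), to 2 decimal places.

From the description: a = 140, b = 73, c = 1226, d = 1281.
Risk in exposed = 140/213 = 0.65728; risk in unexposed = 1226/2507 = 0.48903.
RR = 0.65728/0.48903 = 1.34404
AR% = (RR − 1)/RR × 100 = (1.34404 − 1)/1.34404 × 100 = 25.5975%

25.60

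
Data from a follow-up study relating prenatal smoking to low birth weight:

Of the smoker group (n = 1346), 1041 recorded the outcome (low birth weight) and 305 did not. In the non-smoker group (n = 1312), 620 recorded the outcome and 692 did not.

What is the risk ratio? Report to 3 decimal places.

From the description: a = 1041, b = 305, c = 620, d = 692.
Risk in exposed = 1041/1346 = 0.77340; risk in unexposed = 620/1312 = 0.47256.
RR = 0.77340 / 0.47256 = 1.63662
The risk among the exposed is 1.64 times that among the unexposed.

1.637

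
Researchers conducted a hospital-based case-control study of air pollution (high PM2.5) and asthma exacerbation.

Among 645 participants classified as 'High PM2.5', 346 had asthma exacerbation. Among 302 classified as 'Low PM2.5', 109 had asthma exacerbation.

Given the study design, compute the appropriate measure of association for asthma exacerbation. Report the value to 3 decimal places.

2.049

From the description: a = 346, b = 299, c = 109, d = 193.
This is a hospital-based case-control study: participants were sampled on outcome status, so risks in the source population cannot be estimated directly — relative risk is not valid here. The odds ratio is the appropriate measure.
OR = (a·d)/(b·c) = (346 × 193) / (299 × 109) = 66778 / 32591 = 2.04897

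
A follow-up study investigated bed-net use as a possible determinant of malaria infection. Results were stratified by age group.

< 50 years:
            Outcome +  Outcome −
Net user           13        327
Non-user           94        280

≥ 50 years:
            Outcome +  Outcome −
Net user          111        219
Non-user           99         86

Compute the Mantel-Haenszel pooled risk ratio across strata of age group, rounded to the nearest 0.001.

RR_MH = Σ(aᵢ·n₀ᵢ/nᵢ) / Σ(cᵢ·n₁ᵢ/nᵢ), with n₁ᵢ = aᵢ+bᵢ (exposed), n₀ᵢ = cᵢ+dᵢ (unexposed), nᵢ = n₁ᵢ+n₀ᵢ.
Stratum 1 (< 50 years): n₁ = 340, n₀ = 374, n = 714; a·n₀/n = 13·374/714 = 6.8095; c·n₁/n = 94·340/714 = 44.7619
Stratum 2 (≥ 50 years): n₁ = 330, n₀ = 185, n = 515; a·n₀/n = 111·185/515 = 39.8738; c·n₁/n = 99·330/515 = 63.4369
RR_MH = (6.8095 + 39.8738) / (44.7619 + 63.4369) = 46.6833 / 108.1988 = 0.43146

0.431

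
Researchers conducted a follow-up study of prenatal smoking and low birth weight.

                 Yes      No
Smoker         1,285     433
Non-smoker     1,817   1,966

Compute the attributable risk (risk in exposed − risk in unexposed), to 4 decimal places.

Cells: a = 1285, b = 433, c = 1817, d = 1966.
Risk in exposed = 1285/1718 = 0.747963; risk in unexposed = 1817/3783 = 0.480307.
Risk difference = 0.747963 − 0.480307 = 0.267656

0.2677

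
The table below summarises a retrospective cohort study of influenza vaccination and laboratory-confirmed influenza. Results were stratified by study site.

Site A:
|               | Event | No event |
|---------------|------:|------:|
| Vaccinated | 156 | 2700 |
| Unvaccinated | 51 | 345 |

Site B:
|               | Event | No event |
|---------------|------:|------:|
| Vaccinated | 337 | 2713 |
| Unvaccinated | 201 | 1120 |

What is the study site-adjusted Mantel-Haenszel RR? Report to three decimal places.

RR_MH = Σ(aᵢ·n₀ᵢ/nᵢ) / Σ(cᵢ·n₁ᵢ/nᵢ), with n₁ᵢ = aᵢ+bᵢ (exposed), n₀ᵢ = cᵢ+dᵢ (unexposed), nᵢ = n₁ᵢ+n₀ᵢ.
Stratum 1 (Site A): n₁ = 2856, n₀ = 396, n = 3252; a·n₀/n = 156·396/3252 = 18.9963; c·n₁/n = 51·2856/3252 = 44.7897
Stratum 2 (Site B): n₁ = 3050, n₀ = 1321, n = 4371; a·n₀/n = 337·1321/4371 = 101.8479; c·n₁/n = 201·3050/4371 = 140.2539
RR_MH = (18.9963 + 101.8479) / (44.7897 + 140.2539) = 120.8442 / 185.0436 = 0.65306

0.653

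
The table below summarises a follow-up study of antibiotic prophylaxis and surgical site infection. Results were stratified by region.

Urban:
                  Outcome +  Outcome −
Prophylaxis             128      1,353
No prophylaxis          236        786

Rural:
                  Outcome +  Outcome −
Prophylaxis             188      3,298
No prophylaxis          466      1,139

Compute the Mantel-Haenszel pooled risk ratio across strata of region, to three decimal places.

0.243

RR_MH = Σ(aᵢ·n₀ᵢ/nᵢ) / Σ(cᵢ·n₁ᵢ/nᵢ), with n₁ᵢ = aᵢ+bᵢ (exposed), n₀ᵢ = cᵢ+dᵢ (unexposed), nᵢ = n₁ᵢ+n₀ᵢ.
Stratum 1 (Urban): n₁ = 1481, n₀ = 1022, n = 2503; a·n₀/n = 128·1022/2503 = 52.2637; c·n₁/n = 236·1481/2503 = 139.6388
Stratum 2 (Rural): n₁ = 3486, n₀ = 1605, n = 5091; a·n₀/n = 188·1605/5091 = 59.2693; c·n₁/n = 466·3486/5091 = 319.0878
RR_MH = (52.2637 + 59.2693) / (139.6388 + 319.0878) = 111.5330 / 458.7266 = 0.24314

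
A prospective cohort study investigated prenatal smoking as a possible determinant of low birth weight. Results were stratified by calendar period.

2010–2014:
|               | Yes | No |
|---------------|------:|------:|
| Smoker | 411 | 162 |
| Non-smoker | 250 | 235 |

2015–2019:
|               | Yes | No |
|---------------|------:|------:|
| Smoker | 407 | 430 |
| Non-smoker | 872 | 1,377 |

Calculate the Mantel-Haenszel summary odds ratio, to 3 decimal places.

1.708

OR_MH = Σ(aᵢdᵢ/nᵢ) / Σ(bᵢcᵢ/nᵢ), where nᵢ is the stratum total.
Stratum 1 (2010–2014): n = 1058; a·d/n = 411·235/1058 = 91.2902; b·c/n = 162·250/1058 = 38.2798
Stratum 2 (2015–2019): n = 3086; a·d/n = 407·1377/3086 = 181.6069; b·c/n = 430·872/3086 = 121.5036
OR_MH = (91.2902 + 181.6069) / (38.2798 + 121.5036) = 272.8971 / 159.7833 = 1.70792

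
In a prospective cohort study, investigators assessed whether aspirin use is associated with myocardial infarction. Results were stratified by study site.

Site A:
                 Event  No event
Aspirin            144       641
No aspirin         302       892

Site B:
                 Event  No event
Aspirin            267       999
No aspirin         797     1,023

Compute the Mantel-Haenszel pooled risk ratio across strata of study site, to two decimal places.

0.55

RR_MH = Σ(aᵢ·n₀ᵢ/nᵢ) / Σ(cᵢ·n₁ᵢ/nᵢ), with n₁ᵢ = aᵢ+bᵢ (exposed), n₀ᵢ = cᵢ+dᵢ (unexposed), nᵢ = n₁ᵢ+n₀ᵢ.
Stratum 1 (Site A): n₁ = 785, n₀ = 1194, n = 1979; a·n₀/n = 144·1194/1979 = 86.8802; c·n₁/n = 302·785/1979 = 119.7928
Stratum 2 (Site B): n₁ = 1266, n₀ = 1820, n = 3086; a·n₀/n = 267·1820/3086 = 157.4660; c·n₁/n = 797·1266/3086 = 326.9611
RR_MH = (86.8802 + 157.4660) / (119.7928 + 326.9611) = 244.3462 / 446.7539 = 0.54694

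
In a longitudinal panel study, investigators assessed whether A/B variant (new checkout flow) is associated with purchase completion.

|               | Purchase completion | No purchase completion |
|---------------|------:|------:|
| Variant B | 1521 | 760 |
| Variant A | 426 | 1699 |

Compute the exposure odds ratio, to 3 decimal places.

Cells: a = 1521, b = 760, c = 426, d = 1699.
OR = (a·d)/(b·c) = (1521 × 1699) / (760 × 426) = 2584179 / 323760 = 7.98177
The odds of purchase completion are about 7.98 times as high in the variant b group.

7.982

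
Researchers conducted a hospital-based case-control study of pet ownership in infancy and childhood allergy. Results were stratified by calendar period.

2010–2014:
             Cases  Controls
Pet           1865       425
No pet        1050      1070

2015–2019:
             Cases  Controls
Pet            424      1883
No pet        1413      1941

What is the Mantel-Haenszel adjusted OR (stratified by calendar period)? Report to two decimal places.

1.05

OR_MH = Σ(aᵢdᵢ/nᵢ) / Σ(bᵢcᵢ/nᵢ), where nᵢ is the stratum total.
Stratum 1 (2010–2014): n = 4410; a·d/n = 1865·1070/4410 = 452.5057; b·c/n = 425·1050/4410 = 101.1905
Stratum 2 (2015–2019): n = 5661; a·d/n = 424·1941/5661 = 145.3778; b·c/n = 1883·1413/5661 = 470.0016
OR_MH = (452.5057 + 145.3778) / (101.1905 + 470.0016) = 597.8835 / 571.1921 = 1.04673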